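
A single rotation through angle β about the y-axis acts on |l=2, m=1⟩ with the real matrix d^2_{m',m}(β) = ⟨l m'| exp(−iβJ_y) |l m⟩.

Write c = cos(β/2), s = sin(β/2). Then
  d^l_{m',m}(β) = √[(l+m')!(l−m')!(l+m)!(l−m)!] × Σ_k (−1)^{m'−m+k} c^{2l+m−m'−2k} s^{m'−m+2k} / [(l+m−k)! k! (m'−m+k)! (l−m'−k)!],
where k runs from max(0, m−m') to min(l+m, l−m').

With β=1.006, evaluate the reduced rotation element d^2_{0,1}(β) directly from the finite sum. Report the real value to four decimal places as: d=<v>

d^2_{0,1}(β=1.006) via Wigner's sum:
c=cos(1.006/2)=0.876140, s=sin(1.006/2)=0.482056; N=√[2·2·6·1]=4.898979
The bounds max(0,m−m')=1 and min(l+m,l−m')=2 give 2 terms
  k=1: (−1)^0·4.8990/(2)·0.8761^3·0.4821^1 = +0.794135
  k=2: (−1)^1·4.8990/(2)·0.8761^1·0.4821^3 = -0.240404
d^2_{0,1}(1.006) = +0.794135 -0.240404 = +0.553731

d=0.5537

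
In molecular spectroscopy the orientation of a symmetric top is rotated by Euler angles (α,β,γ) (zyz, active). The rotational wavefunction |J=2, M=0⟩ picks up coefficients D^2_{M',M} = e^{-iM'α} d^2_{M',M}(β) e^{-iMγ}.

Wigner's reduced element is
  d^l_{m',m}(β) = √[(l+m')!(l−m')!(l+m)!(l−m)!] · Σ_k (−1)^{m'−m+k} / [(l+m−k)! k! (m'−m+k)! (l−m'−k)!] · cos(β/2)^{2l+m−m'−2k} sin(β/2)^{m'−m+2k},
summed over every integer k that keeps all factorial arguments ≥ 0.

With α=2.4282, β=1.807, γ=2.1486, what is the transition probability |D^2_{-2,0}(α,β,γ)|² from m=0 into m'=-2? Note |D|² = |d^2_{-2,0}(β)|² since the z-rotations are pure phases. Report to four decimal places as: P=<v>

P=0.3351

Split into d^2_{-2,0}(β=1.807) × two z-phases.
With c≡cos(β/2)=0.618865 and s≡sin(β/2)=0.785498, N=[1·24·2·2]^{1/2}=9.797959
The bounds max(0,m−m')=2 and min(l+m,l−m')=2 give 1 term
  k=2: (−1)^0·9.7980/(4)·0.6189^2·0.7855^2 = +0.578838
d^2_{-2,0}(1.807) = +0.578838
|D^2_{-2,0}|² = |d^2_{-2,0}(β)|² = (+0.578838)² = 0.335053 (the z-rotation phases have unit modulus)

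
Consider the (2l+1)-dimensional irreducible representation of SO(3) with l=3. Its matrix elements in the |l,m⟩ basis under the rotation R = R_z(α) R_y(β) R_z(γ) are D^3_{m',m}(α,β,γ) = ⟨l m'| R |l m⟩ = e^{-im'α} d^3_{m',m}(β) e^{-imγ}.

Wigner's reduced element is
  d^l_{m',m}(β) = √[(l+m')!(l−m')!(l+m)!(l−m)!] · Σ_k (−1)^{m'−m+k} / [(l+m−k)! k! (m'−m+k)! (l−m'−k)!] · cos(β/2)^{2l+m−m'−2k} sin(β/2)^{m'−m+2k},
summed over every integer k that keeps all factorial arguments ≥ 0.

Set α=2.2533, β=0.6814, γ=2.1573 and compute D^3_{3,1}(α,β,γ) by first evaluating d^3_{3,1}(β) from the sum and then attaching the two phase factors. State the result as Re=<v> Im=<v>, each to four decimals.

Re=-0.2982 Im=-0.1659

D^3_{3,1}(2.2533,0.6814,2.1573) = e^{-i·3·2.2533}·d^3_{3,1}(0.6814)·e^{-i·1·2.1573}. Compute d first:
c=cos(0.6814/2)=0.942521, s=sin(0.6814/2)=0.334147; N=√[720·1·24·2]=185.903201
The bounds max(0,m−m')=0 and min(l+m,l−m')=0 give 1 term
  k=0: (−1)^2·185.9032/(48)·0.9425^4·0.3341^2 = +0.341259
d^3_{3,1}(0.6814) = +0.341259
Phases: e^{-i·(3)·2.2533}=+0.888507-0.458863i, e^{-i·(1)·2.1573}=-0.553452-0.832881i ⇒ D=-0.298235-0.165873i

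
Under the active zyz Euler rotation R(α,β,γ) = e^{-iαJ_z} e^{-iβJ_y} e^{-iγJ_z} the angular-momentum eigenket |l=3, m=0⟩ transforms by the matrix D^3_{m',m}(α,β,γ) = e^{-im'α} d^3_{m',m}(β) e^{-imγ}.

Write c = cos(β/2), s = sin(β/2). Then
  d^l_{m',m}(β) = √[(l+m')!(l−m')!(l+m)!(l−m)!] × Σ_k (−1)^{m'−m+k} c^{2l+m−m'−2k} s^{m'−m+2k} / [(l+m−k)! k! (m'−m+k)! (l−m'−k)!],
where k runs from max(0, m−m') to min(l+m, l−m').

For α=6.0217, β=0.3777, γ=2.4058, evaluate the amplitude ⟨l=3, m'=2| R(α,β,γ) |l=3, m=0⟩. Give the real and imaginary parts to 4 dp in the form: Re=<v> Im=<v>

D^3_{2,0}(6.0217,0.3777,2.4058) = e^{-i·2·6.0217}·d^3_{2,0}(0.3777)·e^{-i·0·2.4058}. Compute d first:
c=cos(0.3777/2)=0.982221, s=sin(0.3777/2)=0.187729; N=√[120·1·6·6]=65.726707
The bounds max(0,m−m')=0 and min(l+m,l−m')=1 give 2 terms
  k=0: (−1)^2·65.7267/(12)·0.9822^4·0.1877^2 = +0.179664
  k=1: (−1)^3·65.7267/(12)·0.9822^2·0.1877^4 = -0.006563
d^3_{2,0}(0.3777) = +0.179664 -0.006563 = +0.173101
Attach z-rotation phases: D = e^{-i(2)(6.0217)}·(+0.173101)·e^{-i(0)(2.4058)} = +0.149964+0.086456i

Re=0.1500 Im=0.0865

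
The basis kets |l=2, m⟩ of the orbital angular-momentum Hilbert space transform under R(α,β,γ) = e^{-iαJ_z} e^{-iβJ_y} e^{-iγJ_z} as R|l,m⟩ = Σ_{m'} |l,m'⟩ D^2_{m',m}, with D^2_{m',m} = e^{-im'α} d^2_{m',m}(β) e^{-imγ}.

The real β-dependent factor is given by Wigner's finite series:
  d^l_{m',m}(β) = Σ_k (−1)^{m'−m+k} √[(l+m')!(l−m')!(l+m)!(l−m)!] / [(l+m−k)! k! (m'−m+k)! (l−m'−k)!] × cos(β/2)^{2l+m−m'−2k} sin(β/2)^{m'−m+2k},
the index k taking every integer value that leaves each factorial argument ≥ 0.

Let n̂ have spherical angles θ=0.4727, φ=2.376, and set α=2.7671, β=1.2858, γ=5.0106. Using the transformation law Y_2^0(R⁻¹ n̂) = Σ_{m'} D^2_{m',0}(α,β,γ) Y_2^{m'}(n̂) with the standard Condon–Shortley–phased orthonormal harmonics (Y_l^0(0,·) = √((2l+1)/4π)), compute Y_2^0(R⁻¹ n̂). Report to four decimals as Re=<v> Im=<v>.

Need the full column D^2_{m',0} for m'=−2..2 at α=2.7671, β=1.2858, γ=5.0106.
cos(β/2)=0.800361, sin(β/2)=0.599519
d^2_{-2,0}: single k=2 term ⇒ +0.563966;  D = +0.413037-0.384002i
d^2_{-1,0}: k∈[1..2] ⇒ +0.752897 -0.422445 = +0.330452;  D = -0.307549+0.120879i
d^2_{0,0}: k∈[0..2] ⇒ +0.410339 -0.920952 +0.129185 = -0.381429;  D = -0.381429+0.000000i
d^2_{1,0}: k∈[0..1] ⇒ -0.752897 +0.422445 = -0.330452;  D = +0.307549+0.120879i
d^2_{2,0}: single k=0 term ⇒ +0.563966;  D = +0.413037+0.384002i
Y_2^{m'}(θ=0.4727,φ=2.376) and Σ D·Y over m':
  (+0.4130-0.3840i)·(+0.0032+0.0800i)  (-0.3075+0.1209i)·(-0.2258-0.2170i)  (-0.3814+0.0000i)·(+0.4346+0.0000i)  (+0.3075+0.1209i)·(+0.2258-0.2170i)  (+0.4130+0.3840i)·(+0.0032-0.0800i)
Y_2^0(R⁻¹ n̂) = +0.089621-0.000000i

Re=0.0896 Im=0.0000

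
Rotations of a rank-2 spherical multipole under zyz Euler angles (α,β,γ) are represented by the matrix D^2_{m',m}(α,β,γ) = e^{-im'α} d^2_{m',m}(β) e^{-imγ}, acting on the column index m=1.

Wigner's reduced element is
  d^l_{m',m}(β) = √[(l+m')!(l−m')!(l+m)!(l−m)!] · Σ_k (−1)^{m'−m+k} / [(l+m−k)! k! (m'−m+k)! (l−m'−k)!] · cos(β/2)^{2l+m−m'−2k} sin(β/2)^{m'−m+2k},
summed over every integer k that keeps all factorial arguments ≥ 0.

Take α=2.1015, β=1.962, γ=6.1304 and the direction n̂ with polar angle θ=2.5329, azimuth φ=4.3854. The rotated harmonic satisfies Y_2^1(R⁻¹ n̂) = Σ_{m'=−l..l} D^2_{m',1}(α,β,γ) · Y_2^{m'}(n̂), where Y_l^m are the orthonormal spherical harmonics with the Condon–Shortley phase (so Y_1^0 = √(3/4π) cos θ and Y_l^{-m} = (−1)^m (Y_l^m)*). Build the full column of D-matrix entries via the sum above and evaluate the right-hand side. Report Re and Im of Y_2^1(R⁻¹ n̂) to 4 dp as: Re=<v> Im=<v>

Need the full column D^2_{m',1} for m'=−2..2 at α=2.1015, β=1.962, γ=6.1304.
cos(β/2)=0.556192, sin(β/2)=0.831054
d^2_{-2,1}: single k=3 term ⇒ +0.638473;  D = -0.222887-0.598305i
d^2_{-1,1}: k∈[2..3] ⇒ +0.640957 -0.476998 = +0.163959;  D = -0.103540+0.127129i
d^2_{0,1}: k∈[1..2] ⇒ +0.350250 -0.781966 = -0.431716;  D = -0.426687-0.065703i
d^2_{1,1}: k∈[0..1] ⇒ +0.095697 -0.640957 = -0.545260;  D = +0.201194+0.506784i
d^2_{2,1}: single k=0 term ⇒ -0.285978;  D = +0.175829-0.225539i
Y_2^{m'}(θ=2.5329,φ=4.3854) and Σ D·Y over m':
  (-0.2229-0.5983i)·(-0.1002-0.0768i)  (-0.1035+0.1271i)·(+0.1164-0.3432i)  (-0.4267-0.0657i)·(+0.3214+0.0000i)  (+0.2012+0.5068i)·(-0.1164-0.3432i)  (+0.1758-0.2255i)·(-0.1002+0.0768i)
Y_2^1(R⁻¹ n̂) = +0.021014+0.014385i

Re=0.0210 Im=0.0144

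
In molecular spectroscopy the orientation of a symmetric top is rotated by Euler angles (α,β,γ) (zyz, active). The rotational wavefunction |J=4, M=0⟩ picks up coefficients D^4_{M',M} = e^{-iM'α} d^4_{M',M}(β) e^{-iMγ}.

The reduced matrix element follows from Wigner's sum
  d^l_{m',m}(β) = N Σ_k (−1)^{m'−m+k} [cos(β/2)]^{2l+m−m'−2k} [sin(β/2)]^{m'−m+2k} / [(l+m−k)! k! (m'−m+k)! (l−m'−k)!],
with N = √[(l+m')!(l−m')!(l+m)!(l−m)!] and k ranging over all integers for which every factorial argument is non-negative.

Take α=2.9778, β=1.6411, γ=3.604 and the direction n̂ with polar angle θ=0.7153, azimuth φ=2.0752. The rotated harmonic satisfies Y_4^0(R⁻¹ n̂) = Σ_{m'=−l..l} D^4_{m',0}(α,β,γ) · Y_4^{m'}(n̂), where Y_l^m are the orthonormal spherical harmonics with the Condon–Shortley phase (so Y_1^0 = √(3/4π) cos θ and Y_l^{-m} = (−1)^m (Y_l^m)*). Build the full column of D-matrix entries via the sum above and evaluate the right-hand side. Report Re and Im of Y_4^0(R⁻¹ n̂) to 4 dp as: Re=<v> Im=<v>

Re=-0.0195 Im=0.0000

Need the full column D^4_{m',0} for m'=−4..4 at α=2.9778, β=1.6411, γ=3.604.
cos(β/2)=0.681819, sin(β/2)=0.731521
d^4_{-4,0}: single k=4 term ⇒ +0.517765;  D = +0.410558-0.315471i
d^4_{-3,0}: k∈[3..4] ⇒ +0.682480 -0.785607 = -0.103127;  D = +0.090925-0.048660i
d^4_{-2,0}: k∈[2..4] ⇒ +0.510022 -1.565573 +0.675803 = -0.379748;  D = -0.359554+0.122187i
d^4_{-1,0}: k∈[1..4] ⇒ +0.224091 -1.547718 +1.781588 -0.341799 = +0.116162;  D = -0.114607+0.018941i
d^4_{0,0}: k∈[0..4] ⇒ +0.046704 -0.860177 +2.227850 -1.139774 +0.082000 = +0.356602;  D = +0.356602+0.000000i
d^4_{1,0}: k∈[0..3] ⇒ -0.224091 +1.547718 -1.781588 +0.341799 = -0.116162;  D = +0.114607+0.018941i
d^4_{2,0}: k∈[0..2] ⇒ +0.510022 -1.565573 +0.675803 = -0.379748;  D = -0.359554-0.122187i
d^4_{3,0}: k∈[0..1] ⇒ -0.682480 +0.785607 = +0.103127;  D = -0.090925-0.048660i
d^4_{4,0}: single k=0 term ⇒ +0.517765;  D = +0.410558+0.315471i
Y_4^{m'}(θ=0.7153,φ=2.0752) and Σ D·Y over m':
  (+0.4106-0.3155i)·(-0.0354-0.0738i)  (+0.0909-0.0487i)·(+0.2661+0.0153i)  (-0.3596+0.1222i)·(-0.2292+0.3639i)  (-0.1146+0.0189i)·(-0.1120-0.2028i)  (+0.3566+0.0000i)·(-0.2888+0.0000i)  (+0.1146+0.0189i)·(+0.1120-0.2028i)  (-0.3596-0.1222i)·(-0.2292-0.3639i)  (-0.0909-0.0487i)·(-0.2661+0.0153i)  (+0.4106+0.3155i)·(-0.0354+0.0738i)
Y_4^0(R⁻¹ n̂) = -0.019512-0.000000i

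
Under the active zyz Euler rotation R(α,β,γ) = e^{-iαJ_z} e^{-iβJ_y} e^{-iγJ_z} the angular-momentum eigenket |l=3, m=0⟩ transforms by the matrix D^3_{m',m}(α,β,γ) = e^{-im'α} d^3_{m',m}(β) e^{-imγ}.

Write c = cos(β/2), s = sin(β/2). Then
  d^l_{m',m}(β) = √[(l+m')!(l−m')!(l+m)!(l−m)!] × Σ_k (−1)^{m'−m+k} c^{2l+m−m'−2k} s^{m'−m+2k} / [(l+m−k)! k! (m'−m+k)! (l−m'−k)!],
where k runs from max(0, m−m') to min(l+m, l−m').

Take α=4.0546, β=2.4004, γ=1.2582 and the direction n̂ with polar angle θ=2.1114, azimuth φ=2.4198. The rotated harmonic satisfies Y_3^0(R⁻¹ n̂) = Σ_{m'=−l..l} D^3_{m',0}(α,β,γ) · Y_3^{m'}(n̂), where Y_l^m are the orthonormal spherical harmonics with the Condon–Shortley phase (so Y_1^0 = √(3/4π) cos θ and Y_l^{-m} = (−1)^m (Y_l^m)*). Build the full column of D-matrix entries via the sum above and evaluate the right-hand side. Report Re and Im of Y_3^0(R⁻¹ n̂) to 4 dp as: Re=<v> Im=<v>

Re=-0.3085 Im=0.0000

Need the full column D^3_{m',0} for m'=−3..3 at α=4.0546, β=2.4004, γ=1.2582.
cos(β/2)=0.362171, sin(β/2)=0.932112
d^3_{-3,0}: single k=3 term ⇒ +0.172052;  D = +0.158298-0.067408i
d^3_{-2,0}: k∈[2..3] ⇒ +0.081875 -0.542326 = -0.460451;  D = +0.116244-0.445536i
d^3_{-1,0}: k∈[1..3] ⇒ +0.020120 -0.399814 +0.882763 = +0.503069;  D = -0.307561-0.398102i
d^3_{0,0}: k∈[0..3] ⇒ +0.002257 -0.134535 +0.891132 -0.655854 = +0.103000;  D = +0.103000+0.000000i
d^3_{1,0}: k∈[0..2] ⇒ -0.020120 +0.399814 -0.882763 = -0.503069;  D = +0.307561-0.398102i
d^3_{2,0}: k∈[0..1] ⇒ +0.081875 -0.542326 = -0.460451;  D = +0.116244+0.445536i
d^3_{3,0}: single k=0 term ⇒ -0.172052;  D = -0.158298-0.067408i
Y_3^{m'}(θ=2.1114,φ=2.4198) and Σ D·Y over m':
  (+0.1583-0.0674i)·(+0.1473-0.2178i)  (+0.1162-0.4455i)·(-0.0491-0.3835i)  (-0.3076-0.3981i)·(-0.0675-0.0594i)  (+0.1030+0.0000i)·(+0.3218+0.0000i)  (+0.3076-0.3981i)·(+0.0675-0.0594i)  (+0.1162+0.4455i)·(-0.0491+0.3835i)  (-0.1583-0.0674i)·(-0.1473-0.2178i)
Y_3^0(R⁻¹ n̂) = -0.308526+0.000000i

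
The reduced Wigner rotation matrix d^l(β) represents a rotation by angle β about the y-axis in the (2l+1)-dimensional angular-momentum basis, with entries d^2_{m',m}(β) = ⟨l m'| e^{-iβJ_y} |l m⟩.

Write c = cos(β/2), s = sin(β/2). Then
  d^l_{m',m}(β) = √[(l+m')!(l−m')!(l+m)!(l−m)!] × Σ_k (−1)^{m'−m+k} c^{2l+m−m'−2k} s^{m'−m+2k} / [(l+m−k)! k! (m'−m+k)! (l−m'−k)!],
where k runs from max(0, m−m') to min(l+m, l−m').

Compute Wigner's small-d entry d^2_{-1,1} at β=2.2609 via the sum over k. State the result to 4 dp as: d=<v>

d^2_{-1,1}(β=2.2609) via Wigner's sum:
With c≡cos(β/2)=0.426253 and s≡sin(β/2)=0.904604, N=[1·6·6·1]^{1/2}=6.000000
k: max(0,(1)−(-1))=2 … min(2+(1),2−(-1))=3
  k=2: (−1)^0·6.0000/(2)·0.4263^2·0.9046^2 = +0.446039
  k=3: (−1)^1·6.0000/(6)·0.4263^0·0.9046^4 = -0.669629
d^2_{-1,1}(2.2609) = +0.446039 -0.669629 = -0.223590

d=-0.2236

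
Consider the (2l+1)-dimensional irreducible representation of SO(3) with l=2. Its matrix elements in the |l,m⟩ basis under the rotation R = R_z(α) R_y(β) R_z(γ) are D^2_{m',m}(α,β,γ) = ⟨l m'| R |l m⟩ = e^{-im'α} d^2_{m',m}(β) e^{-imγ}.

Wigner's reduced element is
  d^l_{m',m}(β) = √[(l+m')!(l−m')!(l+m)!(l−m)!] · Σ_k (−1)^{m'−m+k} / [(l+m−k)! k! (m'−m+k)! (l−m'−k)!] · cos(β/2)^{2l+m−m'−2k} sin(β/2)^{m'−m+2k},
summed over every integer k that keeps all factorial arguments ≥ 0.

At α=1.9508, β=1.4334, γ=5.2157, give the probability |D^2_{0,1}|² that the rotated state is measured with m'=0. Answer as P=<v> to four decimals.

Split into d^2_{0,1}(β=1.4334) × two z-phases.
Half-angle: c=0.753978, s=0.656900. N=√(2·2·6·1)=4.898979
k: max(0,(1)−(0))=1 … min(2+(1),2−(0))=2
  k=1: (−1)^0·4.8990/(2)·0.7540^3·0.6569^1 = +0.689684
  k=2: (−1)^1·4.8990/(2)·0.7540^1·0.6569^3 = -0.523519
d^2_{0,1}(1.4334) = +0.689684 -0.523519 = +0.166166
|D^2_{0,1}|² = |d^2_{0,1}(β)|² = (+0.166166)² = 0.027611 (the z-rotation phases have unit modulus)

P=0.0276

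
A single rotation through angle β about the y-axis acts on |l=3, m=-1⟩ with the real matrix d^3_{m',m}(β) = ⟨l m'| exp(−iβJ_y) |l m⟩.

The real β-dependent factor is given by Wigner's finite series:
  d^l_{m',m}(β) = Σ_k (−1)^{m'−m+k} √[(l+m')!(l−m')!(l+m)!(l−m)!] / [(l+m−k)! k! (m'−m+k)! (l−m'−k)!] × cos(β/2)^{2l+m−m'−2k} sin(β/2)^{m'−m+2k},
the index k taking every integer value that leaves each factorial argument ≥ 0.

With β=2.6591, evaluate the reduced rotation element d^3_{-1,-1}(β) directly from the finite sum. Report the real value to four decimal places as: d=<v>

d^3_{-1,-1}(β=2.6591) via Wigner's sum:
c=cos(2.6591/2)=0.238913, s=sin(2.6591/2)=0.971041; N=√[2·24·2·24]=48.000000
k: max(0,(-1)−(-1))=0 … min(3+(-1),3−(-1))=2
  k=0: (−1)^0·48.0000/(48)·0.2389^6·0.9710^0 = +0.000186
  k=1: (−1)^1·48.0000/(6)·0.2389^4·0.9710^2 = -0.024577
  k=2: (−1)^2·48.0000/(8)·0.2389^2·0.9710^4 = +0.304496
d^3_{-1,-1}(2.6591) = +0.000186 -0.024577 +0.304496 = +0.280105

d=0.2801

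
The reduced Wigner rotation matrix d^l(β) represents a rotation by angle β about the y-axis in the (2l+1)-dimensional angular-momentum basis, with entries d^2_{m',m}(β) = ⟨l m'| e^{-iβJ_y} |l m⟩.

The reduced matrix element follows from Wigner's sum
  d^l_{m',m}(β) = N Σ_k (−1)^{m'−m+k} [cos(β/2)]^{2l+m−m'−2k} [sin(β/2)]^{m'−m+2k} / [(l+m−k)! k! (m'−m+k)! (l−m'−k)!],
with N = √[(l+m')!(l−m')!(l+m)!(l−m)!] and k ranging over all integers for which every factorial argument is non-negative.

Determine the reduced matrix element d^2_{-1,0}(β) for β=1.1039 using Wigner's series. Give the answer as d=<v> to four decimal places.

d^2_{-1,0}(β=1.1039) via Wigner's sum:
c=cos(1.1039/2)=0.851504, s=sin(1.1039/2)=0.524349; N=√[1·6·2·2]=4.898979
The bounds max(0,m−m')=1 and min(l+m,l−m')=2 give 2 terms
  k=1: (−1)^0·4.8990/(2)·0.8515^3·0.5243^1 = +0.792967
  k=2: (−1)^1·4.8990/(2)·0.8515^1·0.5243^3 = -0.300693
d^2_{-1,0}(1.1039) = +0.792967 -0.300693 = +0.492275

d=0.4923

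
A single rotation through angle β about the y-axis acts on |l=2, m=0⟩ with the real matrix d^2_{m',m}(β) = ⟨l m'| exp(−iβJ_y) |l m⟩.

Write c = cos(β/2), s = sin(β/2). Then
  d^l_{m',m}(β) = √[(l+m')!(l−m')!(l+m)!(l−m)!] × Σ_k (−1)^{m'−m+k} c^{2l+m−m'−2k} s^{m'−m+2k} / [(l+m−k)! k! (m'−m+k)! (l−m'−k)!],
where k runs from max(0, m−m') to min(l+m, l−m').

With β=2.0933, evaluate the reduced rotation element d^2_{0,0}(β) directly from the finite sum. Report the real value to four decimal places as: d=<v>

d^2_{0,0}(β=2.0933) via Wigner's sum:
c=cos(2.0933/2)=0.500474, s=sin(2.0933/2)=0.865751; N=√[2·2·2·2]=4.000000
The bounds max(0,m−m')=0 and min(l+m,l−m')=2 give 3 terms
  k=0: (−1)^0·4.0000/(4)·0.5005^4·0.8658^0 = +0.062737
  k=1: (−1)^1·4.0000/(1)·0.5005^2·0.8658^2 = -0.750948
  k=2: (−1)^2·4.0000/(4)·0.5005^0·0.8658^4 = +0.561789
d^2_{0,0}(2.0933) = +0.062737 -0.750948 +0.561789 = -0.126422

d=-0.1264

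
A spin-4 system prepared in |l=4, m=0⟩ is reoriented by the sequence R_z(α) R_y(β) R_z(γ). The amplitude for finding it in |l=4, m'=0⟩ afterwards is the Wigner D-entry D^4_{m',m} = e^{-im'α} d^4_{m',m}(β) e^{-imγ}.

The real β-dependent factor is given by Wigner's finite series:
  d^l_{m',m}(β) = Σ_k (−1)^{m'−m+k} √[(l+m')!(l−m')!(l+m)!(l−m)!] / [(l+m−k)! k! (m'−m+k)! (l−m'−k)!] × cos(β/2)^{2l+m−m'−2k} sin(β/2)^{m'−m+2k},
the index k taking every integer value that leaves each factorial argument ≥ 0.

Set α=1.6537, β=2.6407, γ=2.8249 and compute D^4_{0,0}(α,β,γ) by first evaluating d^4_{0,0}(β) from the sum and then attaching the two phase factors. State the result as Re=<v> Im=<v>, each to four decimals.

Re=0.0796 Im=0.0000

D^4_{0,0}(1.6537,2.6407,2.8249) = e^{-i·0·1.6537}·d^4_{0,0}(2.6407)·e^{-i·0·2.8249}. Compute d first:
c=cos(2.6407/2)=0.247836, s=sin(2.6407/2)=0.968802; N=√[24·24·24·24]=576.000000
Admissible k: 0..4 (factorial args all ≥0)
  k=0: (−1)^0·576.0000/(576)·0.2478^8·0.9688^0 = +0.000014
  k=1: (−1)^1·576.0000/(36)·0.2478^6·0.9688^2 = -0.003480
  k=2: (−1)^2·576.0000/(16)·0.2478^4·0.9688^4 = +0.119647
  k=3: (−1)^3·576.0000/(36)·0.2478^2·0.9688^6 = -0.812569
  k=4: (−1)^4·576.0000/(576)·0.2478^0·0.9688^8 = +0.776032
d^4_{0,0}(2.6407) = +0.000014 -0.003480 +0.119647 -0.812569 +0.776032 = +0.079645
Phases: e^{-i·(0)·1.6537}=+1.000000+0.000000i, e^{-i·(0)·2.8249}=+1.000000+0.000000i ⇒ D=+0.079645+0.000000i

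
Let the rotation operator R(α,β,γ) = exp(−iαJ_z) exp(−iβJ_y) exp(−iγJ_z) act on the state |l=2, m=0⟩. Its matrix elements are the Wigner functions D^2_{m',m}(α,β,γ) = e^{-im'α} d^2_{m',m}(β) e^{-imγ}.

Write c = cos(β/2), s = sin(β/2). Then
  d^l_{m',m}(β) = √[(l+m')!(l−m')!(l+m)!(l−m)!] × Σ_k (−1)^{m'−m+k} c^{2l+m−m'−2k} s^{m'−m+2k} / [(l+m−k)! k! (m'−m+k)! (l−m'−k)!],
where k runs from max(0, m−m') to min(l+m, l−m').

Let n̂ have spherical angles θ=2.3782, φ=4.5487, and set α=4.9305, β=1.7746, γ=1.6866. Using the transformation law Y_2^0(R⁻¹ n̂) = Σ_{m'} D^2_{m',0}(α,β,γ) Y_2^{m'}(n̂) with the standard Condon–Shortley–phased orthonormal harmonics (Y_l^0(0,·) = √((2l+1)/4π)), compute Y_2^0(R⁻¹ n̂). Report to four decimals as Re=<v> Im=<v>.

Re=0.2522 Im=0.0000

Need the full column D^2_{m',0} for m'=−2..2 at α=4.9305, β=1.7746, γ=1.6866.
cos(β/2)=0.631508, sin(β/2)=0.775370
d^2_{-2,0}: single k=2 term ⇒ +0.587287;  D = -0.532290-0.248140i
d^2_{-1,0}: k∈[1..2] ⇒ +0.478322 -0.721075 = -0.242753;  D = -0.052528+0.237002i
d^2_{0,0}: k∈[0..2] ⇒ +0.159043 -0.959036 +0.361439 = -0.438554;  D = -0.438554+0.000000i
d^2_{1,0}: k∈[0..1] ⇒ -0.478322 +0.721075 = +0.242753;  D = +0.052528+0.237002i
d^2_{2,0}: single k=0 term ⇒ +0.587287;  D = -0.532290+0.248140i
Y_2^{m'}(θ=2.3782,φ=4.5487) and Σ D·Y over m':
  (-0.5323-0.2481i)·(-0.1748-0.0594i)  (-0.0525+0.2370i)·(+0.0629-0.3807i)  (-0.4386+0.0000i)·(+0.1785+0.0000i)  (+0.0525+0.2370i)·(-0.0629-0.3807i)  (-0.5323+0.2481i)·(-0.1748+0.0594i)
Y_2^0(R⁻¹ n̂) = +0.252238+0.000000i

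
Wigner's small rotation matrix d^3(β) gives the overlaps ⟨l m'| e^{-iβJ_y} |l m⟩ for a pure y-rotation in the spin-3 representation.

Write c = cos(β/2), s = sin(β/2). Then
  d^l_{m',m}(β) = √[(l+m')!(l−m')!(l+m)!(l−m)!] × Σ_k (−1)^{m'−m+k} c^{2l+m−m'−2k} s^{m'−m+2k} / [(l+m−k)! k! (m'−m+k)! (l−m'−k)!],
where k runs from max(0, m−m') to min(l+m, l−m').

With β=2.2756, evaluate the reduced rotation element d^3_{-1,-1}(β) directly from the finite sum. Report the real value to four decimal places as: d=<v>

d=0.5183

d^3_{-1,-1}(β=2.2756) via Wigner's sum:
Half-angle: c=0.419592, s=0.907713. N=√(2·24·2·24)=48.000000
k∈{0,1,2} keeps every argument non-negative
  k=0: (−1)^0·48.0000/(48)·0.4196^6·0.9077^0 = +0.005457
  k=1: (−1)^1·48.0000/(6)·0.4196^4·0.9077^2 = -0.204314
  k=2: (−1)^2·48.0000/(8)·0.4196^2·0.9077^4 = +0.717134
d^3_{-1,-1}(2.2756) = +0.005457 -0.204314 +0.717134 = +0.518277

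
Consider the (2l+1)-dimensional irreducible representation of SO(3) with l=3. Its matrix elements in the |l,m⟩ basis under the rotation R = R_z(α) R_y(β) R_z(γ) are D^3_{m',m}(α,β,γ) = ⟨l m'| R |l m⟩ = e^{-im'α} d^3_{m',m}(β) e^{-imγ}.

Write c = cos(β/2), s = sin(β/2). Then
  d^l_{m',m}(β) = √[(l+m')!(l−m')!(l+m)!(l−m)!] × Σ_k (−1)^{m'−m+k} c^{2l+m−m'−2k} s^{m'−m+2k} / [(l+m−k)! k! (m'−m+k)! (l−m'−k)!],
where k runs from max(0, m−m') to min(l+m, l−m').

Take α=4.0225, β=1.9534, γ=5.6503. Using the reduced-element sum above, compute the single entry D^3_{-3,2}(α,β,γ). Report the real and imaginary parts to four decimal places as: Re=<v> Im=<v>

Re=0.3858 Im=0.3717

Split into d^3_{-3,2}(β=1.9534) × two z-phases.
Half-angle: c=0.559760, s=0.828655. N=√(1·720·120·1)=293.938769
k∈{5} keeps every argument non-negative
  k=5: (−1)^0·293.9388/(120)·0.5598^1·0.8287^5 = +0.535729
d^3_{-3,2}(1.9534) = +0.535729
Attach z-rotation phases: D = e^{-i(-3)(4.0225)}·(+0.535729)·e^{-i(2)(5.6503)} = +0.385760+0.371746i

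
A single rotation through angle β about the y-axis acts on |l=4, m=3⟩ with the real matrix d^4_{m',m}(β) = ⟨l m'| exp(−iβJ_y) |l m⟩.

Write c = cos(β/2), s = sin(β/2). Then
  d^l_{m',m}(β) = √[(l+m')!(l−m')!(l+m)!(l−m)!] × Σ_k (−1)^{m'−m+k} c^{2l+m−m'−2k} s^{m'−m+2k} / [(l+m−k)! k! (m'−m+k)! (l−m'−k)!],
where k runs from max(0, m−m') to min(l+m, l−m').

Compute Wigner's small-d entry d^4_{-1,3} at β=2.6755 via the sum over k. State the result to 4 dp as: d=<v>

d=-0.3254

d^4_{-1,3}(β=2.6755) via Wigner's sum:
c=cos(2.6755/2)=0.230943, s=sin(2.6755/2)=0.972967; N=√[6·120·5040·1]=1904.940944
Admissible k: 4..5 (factorial args all ≥0)
  k=4: (−1)^0·1904.9409/(144)·0.2309^4·0.9730^4 = +0.033723
  k=5: (−1)^1·1904.9409/(240)·0.2309^2·0.9730^6 = -0.359143
d^4_{-1,3}(2.6755) = +0.033723 -0.359143 = -0.325420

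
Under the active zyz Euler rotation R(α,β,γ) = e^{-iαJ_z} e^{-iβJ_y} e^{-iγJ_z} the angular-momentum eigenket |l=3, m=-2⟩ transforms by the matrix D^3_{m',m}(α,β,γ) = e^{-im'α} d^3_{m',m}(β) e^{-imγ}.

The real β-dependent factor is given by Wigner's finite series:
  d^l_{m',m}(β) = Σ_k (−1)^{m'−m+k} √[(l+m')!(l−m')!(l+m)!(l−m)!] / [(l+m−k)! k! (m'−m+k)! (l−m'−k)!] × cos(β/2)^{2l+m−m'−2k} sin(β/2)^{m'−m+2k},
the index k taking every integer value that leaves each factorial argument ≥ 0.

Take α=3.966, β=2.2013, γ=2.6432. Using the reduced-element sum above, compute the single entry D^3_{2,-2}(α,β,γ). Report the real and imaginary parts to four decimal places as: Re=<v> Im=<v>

D^3_{2,-2}(3.966,2.2013,2.6432) = e^{-i·2·3.966}·d^3_{2,-2}(2.2013)·e^{-i·-2·2.6432}. Compute d first:
With c≡cos(β/2)=0.453017 and s≡sin(β/2)=0.891502, N=[120·1·1·120]^{1/2}=120.000000
k: max(0,(-2)−(2))=0 … min(3+(-2),3−(2))=1
  k=0: (−1)^4·120.0000/(24)·0.4530^2·0.8915^4 = +0.648168
  k=1: (−1)^5·120.0000/(120)·0.4530^0·0.8915^6 = -0.502035
d^3_{2,-2}(2.2013) = +0.648168 -0.502035 = +0.146133
D = (-0.077939-0.996958i)·(+0.146133)·(+0.543005-0.839730i) = -0.128524-0.069546i

Re=-0.1285 Im=-0.0695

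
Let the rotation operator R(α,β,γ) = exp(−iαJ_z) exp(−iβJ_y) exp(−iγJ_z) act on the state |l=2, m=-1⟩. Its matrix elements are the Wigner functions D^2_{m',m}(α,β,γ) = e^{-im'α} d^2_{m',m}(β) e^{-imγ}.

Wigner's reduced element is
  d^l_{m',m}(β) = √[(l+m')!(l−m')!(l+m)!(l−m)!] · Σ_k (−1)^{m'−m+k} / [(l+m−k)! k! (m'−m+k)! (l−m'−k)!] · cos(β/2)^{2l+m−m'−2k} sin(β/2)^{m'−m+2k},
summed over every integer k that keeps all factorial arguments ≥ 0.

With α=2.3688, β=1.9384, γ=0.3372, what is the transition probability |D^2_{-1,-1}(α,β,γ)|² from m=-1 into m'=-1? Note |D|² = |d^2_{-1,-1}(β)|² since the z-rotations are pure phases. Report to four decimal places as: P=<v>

Split into d^2_{-1,-1}(β=1.9384) × two z-phases.
c=cos(1.9384/2)=0.565959, s=sin(1.9384/2)=0.824433; N=√[1·6·1·6]=6.000000
k: max(0,(-1)−(-1))=0 … min(2+(-1),2−(-1))=1
  k=0: (−1)^0·6.0000/(6)·0.5660^4·0.8244^0 = +0.102598
  k=1: (−1)^1·6.0000/(2)·0.5660^2·0.8244^2 = -0.653134
d^2_{-1,-1}(1.9384) = +0.102598 -0.653134 = -0.550536
|D^2_{-1,-1}|² = |d^2_{-1,-1}(β)|² = (-0.550536)² = 0.303090 (the z-rotation phases have unit modulus)

P=0.3031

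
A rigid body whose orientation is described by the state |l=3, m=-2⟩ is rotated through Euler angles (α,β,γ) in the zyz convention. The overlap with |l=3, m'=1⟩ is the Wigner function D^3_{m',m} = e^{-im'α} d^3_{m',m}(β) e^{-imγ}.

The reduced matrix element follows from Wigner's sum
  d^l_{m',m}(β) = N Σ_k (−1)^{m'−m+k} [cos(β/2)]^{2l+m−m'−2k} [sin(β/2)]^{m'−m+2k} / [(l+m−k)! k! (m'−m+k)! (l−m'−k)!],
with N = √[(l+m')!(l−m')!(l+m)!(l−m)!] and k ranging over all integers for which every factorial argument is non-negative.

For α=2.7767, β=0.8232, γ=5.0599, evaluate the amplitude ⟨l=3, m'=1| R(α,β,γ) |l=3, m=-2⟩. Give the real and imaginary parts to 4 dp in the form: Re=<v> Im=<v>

Re=-0.1379 Im=-0.2460

First d^3_{1,-2}(β=0.8232), then the phase factors e^{-i(1)α} and e^{-i(-2)γ}:
With c≡cos(β/2)=0.916482 and s≡sin(β/2)=0.400076, N=[24·2·1·120]^{1/2}=75.894664
k∈{0,1} keeps every argument non-negative
  k=0: (−1)^3·75.8947/(12)·0.9165^3·0.4001^3 = -0.311767
  k=1: (−1)^4·75.8947/(24)·0.9165^1·0.4001^5 = +0.029706
d^3_{1,-2}(0.8232) = -0.311767 +0.029706 = -0.282061
D = (-0.934162-0.356849i)·(-0.282061)·(-0.768040-0.640402i) = -0.137913-0.246046i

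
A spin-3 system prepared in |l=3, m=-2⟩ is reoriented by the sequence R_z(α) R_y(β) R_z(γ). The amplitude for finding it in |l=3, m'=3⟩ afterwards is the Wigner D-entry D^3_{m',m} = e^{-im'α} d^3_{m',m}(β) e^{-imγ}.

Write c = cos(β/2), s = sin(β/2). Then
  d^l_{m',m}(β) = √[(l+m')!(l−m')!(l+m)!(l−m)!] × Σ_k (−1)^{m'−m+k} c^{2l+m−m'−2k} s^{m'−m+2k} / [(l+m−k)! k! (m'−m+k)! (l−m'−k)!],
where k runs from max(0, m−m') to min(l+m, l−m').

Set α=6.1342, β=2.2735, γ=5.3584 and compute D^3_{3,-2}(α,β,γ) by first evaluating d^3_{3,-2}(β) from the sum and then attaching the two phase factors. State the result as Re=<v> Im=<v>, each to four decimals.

Re=-0.1060 Im=0.6243

First d^3_{3,-2}(β=2.2735), then the phase factors e^{-i(3)α} and e^{-i(-2)γ}:
c=cos(2.2735/2)=0.420545, s=sin(2.2735/2)=0.907272; N=√[720·1·1·120]=293.938769
k: max(0,(-2)−(3))=0 … min(3+(-2),3−(3))=0
  k=0: (−1)^5·293.9388/(120)·0.4205^1·0.9073^5 = -0.633249
d^3_{3,-2}(2.2735) = -0.633249
Attach z-rotation phases: D = e^{-i(3)(6.1342)}·(-0.633249)·e^{-i(-2)(5.3584)} = -0.106000+0.624315i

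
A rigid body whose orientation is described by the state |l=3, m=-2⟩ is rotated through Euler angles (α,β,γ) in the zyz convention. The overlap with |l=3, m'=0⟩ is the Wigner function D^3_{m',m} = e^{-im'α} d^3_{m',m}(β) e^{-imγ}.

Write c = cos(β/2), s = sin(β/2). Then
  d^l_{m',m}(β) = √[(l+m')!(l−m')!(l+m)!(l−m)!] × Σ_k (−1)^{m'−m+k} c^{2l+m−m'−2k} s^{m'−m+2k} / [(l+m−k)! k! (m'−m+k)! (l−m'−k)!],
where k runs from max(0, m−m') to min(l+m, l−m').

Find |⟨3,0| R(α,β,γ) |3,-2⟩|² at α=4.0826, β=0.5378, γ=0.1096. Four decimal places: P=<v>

P=0.0952

D^3_{0,-2}(4.0826,0.5378,0.1096) = e^{-i·0·4.0826}·d^3_{0,-2}(0.5378)·e^{-i·-2·0.1096}. Compute d first:
Half-angle: c=0.964064, s=0.265671. N=√(6·6·1·120)=65.726707
Admissible k: 0..1 (factorial args all ≥0)
  k=0: (−1)^2·65.7267/(12)·0.9641^4·0.2657^2 = +0.333943
  k=1: (−1)^3·65.7267/(12)·0.9641^2·0.2657^4 = -0.025360
d^3_{0,-2}(0.5378) = +0.333943 -0.025360 = +0.308583
|D^3_{0,-2}|² = |d^3_{0,-2}(β)|² = (+0.308583)² = 0.095223 (the z-rotation phases have unit modulus)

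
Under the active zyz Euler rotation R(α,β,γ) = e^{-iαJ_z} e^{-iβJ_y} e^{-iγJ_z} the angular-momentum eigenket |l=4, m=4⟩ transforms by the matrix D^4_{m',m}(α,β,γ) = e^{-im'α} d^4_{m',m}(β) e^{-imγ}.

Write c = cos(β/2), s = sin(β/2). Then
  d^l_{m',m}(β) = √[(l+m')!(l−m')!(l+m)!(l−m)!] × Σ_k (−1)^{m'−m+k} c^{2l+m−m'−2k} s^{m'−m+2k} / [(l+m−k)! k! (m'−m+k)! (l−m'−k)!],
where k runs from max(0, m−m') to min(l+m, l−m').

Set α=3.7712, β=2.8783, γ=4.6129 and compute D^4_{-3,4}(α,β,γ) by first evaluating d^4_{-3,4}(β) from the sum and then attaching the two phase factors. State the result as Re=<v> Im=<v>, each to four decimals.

Re=0.2293 Im=-0.2636

Split into d^4_{-3,4}(β=2.8783) × two z-phases.
Half-angle: c=0.131266, s=0.991347. N=√(1·5040·40320·1)=14255.272709
k: max(0,(4)−(-3))=7 … min(4+(4),4−(-3))=7
  k=7: (−1)^0·14255.2727/(5040)·0.1313^1·0.9913^7 = +0.349365
d^4_{-3,4}(2.8783) = +0.349365
D = (+0.312692-0.949855i)·(+0.349365)·(+0.921855+0.387535i) = +0.229308-0.263578i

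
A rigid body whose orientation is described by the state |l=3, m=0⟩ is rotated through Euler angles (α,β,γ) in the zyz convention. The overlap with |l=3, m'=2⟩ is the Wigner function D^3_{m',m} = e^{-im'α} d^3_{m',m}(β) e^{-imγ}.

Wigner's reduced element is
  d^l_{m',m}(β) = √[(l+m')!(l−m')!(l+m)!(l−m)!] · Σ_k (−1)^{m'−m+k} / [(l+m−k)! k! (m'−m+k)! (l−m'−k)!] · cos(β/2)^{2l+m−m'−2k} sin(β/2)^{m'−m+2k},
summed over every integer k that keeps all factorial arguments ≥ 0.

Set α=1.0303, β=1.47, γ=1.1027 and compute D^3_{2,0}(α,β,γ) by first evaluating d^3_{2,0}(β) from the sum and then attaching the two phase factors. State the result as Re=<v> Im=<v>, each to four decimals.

Re=-0.0642 Im=-0.1204

D^3_{2,0}(1.0303,1.47,1.1027) = e^{-i·2·1.0303}·d^3_{2,0}(1.47)·e^{-i·0·1.1027}. Compute d first:
With c≡cos(β/2)=0.741831 and s≡sin(β/2)=0.670587, N=[120·1·6·6]^{1/2}=65.726707
k∈{0,1} keeps every argument non-negative
  k=0: (−1)^2·65.7267/(12)·0.7418^4·0.6706^2 = +0.745917
  k=1: (−1)^3·65.7267/(12)·0.7418^2·0.6706^4 = -0.609525
d^3_{2,0}(1.47) = +0.745917 -0.609525 = +0.136392
Attach z-rotation phases: D = e^{-i(2)(1.0303)}·(+0.136392)·e^{-i(0)(1.1027)} = -0.064166-0.120356i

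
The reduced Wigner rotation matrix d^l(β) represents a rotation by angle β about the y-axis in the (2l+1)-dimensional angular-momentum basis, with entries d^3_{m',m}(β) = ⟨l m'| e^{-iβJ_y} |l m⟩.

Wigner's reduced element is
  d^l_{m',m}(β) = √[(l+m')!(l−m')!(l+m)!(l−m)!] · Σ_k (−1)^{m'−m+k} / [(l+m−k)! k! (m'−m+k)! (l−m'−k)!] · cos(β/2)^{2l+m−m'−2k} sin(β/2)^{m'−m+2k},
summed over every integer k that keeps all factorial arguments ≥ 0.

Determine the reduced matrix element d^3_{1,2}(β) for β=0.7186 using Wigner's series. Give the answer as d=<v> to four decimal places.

d=0.5739

d^3_{1,2}(β=0.7186) via Wigner's sum:
c=cos(0.7186/2)=0.936143, s=sin(0.7186/2)=0.351619; N=√[24·2·120·1]=75.894664
k∈{1,2} keeps every argument non-negative
  k=1: (−1)^0·75.8947/(24)·0.9361^5·0.3516^1 = +0.799436
  k=2: (−1)^1·75.8947/(12)·0.9361^3·0.3516^3 = -0.225566
d^3_{1,2}(0.7186) = +0.799436 -0.225566 = +0.573870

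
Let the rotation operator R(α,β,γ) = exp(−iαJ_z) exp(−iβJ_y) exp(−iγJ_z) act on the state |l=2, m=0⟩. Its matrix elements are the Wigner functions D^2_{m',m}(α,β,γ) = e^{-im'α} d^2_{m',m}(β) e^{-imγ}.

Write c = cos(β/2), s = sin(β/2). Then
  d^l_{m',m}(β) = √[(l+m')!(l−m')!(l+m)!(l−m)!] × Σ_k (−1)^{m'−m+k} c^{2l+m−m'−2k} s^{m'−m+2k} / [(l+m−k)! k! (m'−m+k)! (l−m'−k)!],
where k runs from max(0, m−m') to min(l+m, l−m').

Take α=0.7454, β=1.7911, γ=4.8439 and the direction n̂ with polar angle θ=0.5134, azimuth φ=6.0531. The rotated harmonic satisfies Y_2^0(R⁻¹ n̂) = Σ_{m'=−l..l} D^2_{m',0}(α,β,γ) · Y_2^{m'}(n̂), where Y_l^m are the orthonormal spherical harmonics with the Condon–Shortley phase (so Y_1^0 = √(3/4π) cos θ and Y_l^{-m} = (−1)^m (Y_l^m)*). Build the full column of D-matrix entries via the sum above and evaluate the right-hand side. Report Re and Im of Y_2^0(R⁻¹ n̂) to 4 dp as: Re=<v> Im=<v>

Re=-0.3096 Im=0.0000

Need the full column D^2_{m',0} for m'=−2..2 at α=0.7454, β=1.7911, γ=4.8439.
cos(β/2)=0.625090, sin(β/2)=0.780553
d^2_{-2,0}: single k=2 term ⇒ +0.583129;  D = +0.046598+0.581265i
d^2_{-1,0}: k∈[1..2] ⇒ +0.466987 -0.728157 = -0.261170;  D = -0.191912-0.177143i
d^2_{0,0}: k∈[0..2] ⇒ +0.152675 -0.952246 +0.371201 = -0.428370;  D = -0.428370+0.000000i
d^2_{1,0}: k∈[0..1] ⇒ -0.466987 +0.728157 = +0.261170;  D = +0.191912-0.177143i
d^2_{2,0}: single k=0 term ⇒ +0.583129;  D = +0.046598-0.581265i
Y_2^{m'}(θ=0.5134,φ=6.0531) and Σ D·Y over m':
  (+0.0466+0.5813i)·(+0.0835+0.0414i)  (-0.1919-0.1771i)·(+0.3218+0.0754i)  (-0.4284+0.0000i)·(+0.4025+0.0000i)  (+0.1919-0.1771i)·(-0.3218+0.0754i)  (+0.0466-0.5813i)·(+0.0835-0.0414i)
Y_2^0(R⁻¹ n̂) = -0.309575+0.000000i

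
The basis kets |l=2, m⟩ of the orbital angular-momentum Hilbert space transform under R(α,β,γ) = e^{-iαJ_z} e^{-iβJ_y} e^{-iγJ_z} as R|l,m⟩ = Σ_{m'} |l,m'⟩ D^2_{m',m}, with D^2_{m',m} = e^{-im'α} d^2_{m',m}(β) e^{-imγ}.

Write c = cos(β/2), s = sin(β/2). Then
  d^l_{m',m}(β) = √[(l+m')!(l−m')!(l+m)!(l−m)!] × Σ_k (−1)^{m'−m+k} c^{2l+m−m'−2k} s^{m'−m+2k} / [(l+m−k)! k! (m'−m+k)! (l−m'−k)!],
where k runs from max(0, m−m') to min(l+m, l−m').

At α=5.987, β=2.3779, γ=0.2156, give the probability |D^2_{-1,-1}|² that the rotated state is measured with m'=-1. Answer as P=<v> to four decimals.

First d^2_{-1,-1}(β=2.3779), then the phase factors e^{-i(-1)α} and e^{-i(-1)γ}:
c=cos(2.3779/2)=0.372634, s=sin(2.3779/2)=0.927978; N=√[1·6·1·6]=6.000000
k: max(0,(-1)−(-1))=0 … min(2+(-1),2−(-1))=1
  k=0: (−1)^0·6.0000/(6)·0.3726^4·0.9280^0 = +0.019281
  k=1: (−1)^1·6.0000/(2)·0.3726^2·0.9280^2 = -0.358726
d^2_{-1,-1}(2.3779) = +0.019281 -0.358726 = -0.339445
|D^2_{-1,-1}|² = |d^2_{-1,-1}(β)|² = (-0.339445)² = 0.115223 (the z-rotation phases have unit modulus)

P=0.1152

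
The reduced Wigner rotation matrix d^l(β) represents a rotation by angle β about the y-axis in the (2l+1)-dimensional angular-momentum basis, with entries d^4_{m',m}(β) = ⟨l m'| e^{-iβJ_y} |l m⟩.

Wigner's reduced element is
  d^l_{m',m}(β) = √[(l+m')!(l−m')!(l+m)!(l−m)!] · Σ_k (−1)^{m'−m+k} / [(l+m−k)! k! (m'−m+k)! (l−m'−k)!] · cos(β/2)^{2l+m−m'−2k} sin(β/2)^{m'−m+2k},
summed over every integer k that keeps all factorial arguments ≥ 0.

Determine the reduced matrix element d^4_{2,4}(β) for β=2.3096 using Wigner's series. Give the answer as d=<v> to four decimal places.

d=0.0193

d^4_{2,4}(β=2.3096) via Wigner's sum:
Half-angle: c=0.404101, s=0.914714. N=√(720·2·40320·1)=7619.763776
k: max(0,(4)−(2))=2 … min(4+(4),4−(2))=2
  k=2: (−1)^0·7619.7638/(1440)·0.4041^6·0.9147^2 = +0.019279
d^4_{2,4}(2.3096) = +0.019279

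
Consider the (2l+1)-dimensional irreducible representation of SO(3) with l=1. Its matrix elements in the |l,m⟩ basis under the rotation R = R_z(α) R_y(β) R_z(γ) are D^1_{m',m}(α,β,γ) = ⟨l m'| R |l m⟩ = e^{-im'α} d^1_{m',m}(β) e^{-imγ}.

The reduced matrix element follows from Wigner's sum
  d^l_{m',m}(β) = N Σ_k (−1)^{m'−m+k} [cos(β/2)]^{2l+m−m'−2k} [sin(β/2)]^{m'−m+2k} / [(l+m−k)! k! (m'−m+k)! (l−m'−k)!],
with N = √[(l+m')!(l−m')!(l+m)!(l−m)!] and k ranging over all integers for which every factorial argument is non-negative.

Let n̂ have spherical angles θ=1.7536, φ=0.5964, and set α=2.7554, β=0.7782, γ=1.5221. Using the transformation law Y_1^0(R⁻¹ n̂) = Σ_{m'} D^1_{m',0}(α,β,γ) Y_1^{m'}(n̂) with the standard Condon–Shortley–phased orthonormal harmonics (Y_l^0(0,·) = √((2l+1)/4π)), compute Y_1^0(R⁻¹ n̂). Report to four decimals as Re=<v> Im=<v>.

Need the full column D^1_{m',0} for m'=−1..1 at α=2.7554, β=0.7782, γ=1.5221.
cos(β/2)=0.925251, sin(β/2)=0.379356
d^1_{-1,0}: single k=1 term ⇒ +0.496388;  D = -0.459829+0.186972i
d^1_{0,0}: k∈[0..1] ⇒ +0.856089 -0.143911 = +0.712178;  D = +0.712178+0.000000i
d^1_{1,0}: single k=0 term ⇒ -0.496388;  D = +0.459829+0.186972i
Y_1^{m'}(θ=1.7536,φ=0.5964) and Σ D·Y over m':
  (-0.4598+0.1870i)·(+0.2811-0.1908i)  (+0.7122+0.0000i)·(-0.0888+0.0000i)  (+0.4598+0.1870i)·(-0.2811-0.1908i)
Y_1^0(R⁻¹ n̂) = -0.250404+0.000000i

Re=-0.2504 Im=0.0000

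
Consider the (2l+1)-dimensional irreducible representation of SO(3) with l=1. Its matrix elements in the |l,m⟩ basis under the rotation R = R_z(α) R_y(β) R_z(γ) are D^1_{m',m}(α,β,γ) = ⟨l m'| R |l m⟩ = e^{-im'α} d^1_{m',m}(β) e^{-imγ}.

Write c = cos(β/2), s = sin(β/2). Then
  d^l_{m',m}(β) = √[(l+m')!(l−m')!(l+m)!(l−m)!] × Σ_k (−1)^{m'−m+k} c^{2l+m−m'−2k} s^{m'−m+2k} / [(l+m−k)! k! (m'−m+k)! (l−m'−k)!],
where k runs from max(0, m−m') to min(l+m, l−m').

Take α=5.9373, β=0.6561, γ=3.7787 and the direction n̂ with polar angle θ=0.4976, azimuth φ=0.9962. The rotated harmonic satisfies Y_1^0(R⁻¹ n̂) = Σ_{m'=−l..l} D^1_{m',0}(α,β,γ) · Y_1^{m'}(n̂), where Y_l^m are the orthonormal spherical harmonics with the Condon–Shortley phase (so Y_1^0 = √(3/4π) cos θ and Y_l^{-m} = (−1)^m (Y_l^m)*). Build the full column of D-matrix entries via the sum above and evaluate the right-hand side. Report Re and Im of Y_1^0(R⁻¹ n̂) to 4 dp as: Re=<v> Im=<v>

Re=0.3725 Im=0.0000

Need the full column D^1_{m',0} for m'=−1..1 at α=5.9373, β=0.6561, γ=3.7787.
cos(β/2)=0.946672, sin(β/2)=0.322198
d^1_{-1,0}: single k=1 term ⇒ +0.431357;  D = +0.405810-0.146243i
d^1_{0,0}: k∈[0..1] ⇒ +0.896189 -0.103811 = +0.792377;  D = +0.792377+0.000000i
d^1_{1,0}: single k=0 term ⇒ -0.431357;  D = -0.405810-0.146243i
Y_1^{m'}(θ=0.4976,φ=0.9962) and Σ D·Y over m':
  (+0.4058-0.1462i)·(+0.0896-0.1384i)  (+0.7924+0.0000i)·(+0.4294+0.0000i)  (-0.4058-0.1462i)·(-0.0896-0.1384i)
Y_1^0(R⁻¹ n̂) = +0.372463+0.000000i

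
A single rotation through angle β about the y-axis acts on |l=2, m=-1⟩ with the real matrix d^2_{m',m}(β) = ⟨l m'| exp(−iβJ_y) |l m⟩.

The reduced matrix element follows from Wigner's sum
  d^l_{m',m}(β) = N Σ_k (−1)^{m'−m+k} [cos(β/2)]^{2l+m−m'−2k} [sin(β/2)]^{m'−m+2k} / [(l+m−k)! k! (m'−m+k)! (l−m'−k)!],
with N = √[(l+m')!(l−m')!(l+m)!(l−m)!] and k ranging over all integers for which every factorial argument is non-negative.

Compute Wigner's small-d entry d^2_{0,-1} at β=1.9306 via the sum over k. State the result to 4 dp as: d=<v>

d=0.4036

d^2_{0,-1}(β=1.9306) via Wigner's sum:
With c≡cos(β/2)=0.569170 and s≡sin(β/2)=0.822220, N=[2·2·1·6]^{1/2}=4.898979
The bounds max(0,m−m')=0 and min(l+m,l−m')=1 give 2 terms
  k=0: (−1)^1·4.8990/(2)·0.5692^3·0.8222^1 = -0.371356
  k=1: (−1)^2·4.8990/(2)·0.5692^1·0.8222^3 = +0.774964
d^2_{0,-1}(1.9306) = -0.371356 +0.774964 = +0.403608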